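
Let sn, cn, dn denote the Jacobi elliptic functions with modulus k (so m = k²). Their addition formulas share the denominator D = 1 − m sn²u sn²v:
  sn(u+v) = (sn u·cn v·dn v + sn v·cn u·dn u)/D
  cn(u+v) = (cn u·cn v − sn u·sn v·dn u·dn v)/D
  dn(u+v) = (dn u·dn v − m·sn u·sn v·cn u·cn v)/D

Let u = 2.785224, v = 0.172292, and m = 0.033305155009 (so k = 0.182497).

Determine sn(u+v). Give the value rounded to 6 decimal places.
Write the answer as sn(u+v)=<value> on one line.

sn(u+v)=0.209129

sn u = 0.3734499792362675, cn u = -0.9276503182818574, dn u = 0.9976748469919612
sn v = 0.1714130608126554, cn v = 0.9851992501940087, dn v = 0.9995105869210587
m = k² = 0.033305155009
D = 1 − m·sn²u·sn²v = 0.9998635215258561
sn(u+v) = (sn u·cn v·dn v + sn v·cn u·dn u)/D = 0.209100918745685/0.9998635215258561 = 0.209129460415341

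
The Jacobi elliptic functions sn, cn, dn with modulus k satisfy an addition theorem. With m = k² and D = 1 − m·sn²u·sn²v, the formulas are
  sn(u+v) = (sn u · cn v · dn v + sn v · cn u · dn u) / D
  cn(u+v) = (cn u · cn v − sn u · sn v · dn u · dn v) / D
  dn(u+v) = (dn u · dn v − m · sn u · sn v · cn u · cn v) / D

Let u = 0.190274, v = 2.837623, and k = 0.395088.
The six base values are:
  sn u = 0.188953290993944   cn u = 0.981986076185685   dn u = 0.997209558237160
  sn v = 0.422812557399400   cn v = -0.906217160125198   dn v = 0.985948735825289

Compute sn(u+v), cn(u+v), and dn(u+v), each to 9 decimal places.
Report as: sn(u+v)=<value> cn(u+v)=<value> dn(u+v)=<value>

m = k² = 0.156094527744
D = 1 − m·sn²u·sn²v = 0.9990036949000311
sn(u+v) = (sn u·cn v·dn v + sn v·cn u·dn u)/D = 0.2452107851707781/0.9990036949000311 = 0.2454553335714299
cn(u+v) = (cn u·cn v − sn u·sn v·dn u·dn v)/D = -0.9684420753250268/0.9990036949000311 = -0.9694079013611031
dn(u+v) = (dn u·dn v − m·sn u·sn v·cn u·cn v)/D = 0.9942950665064235/0.9990036949000311 = 0.9952866756973519

sn(u+v)=0.245455334 cn(u+v)=-0.969407901 dn(u+v)=0.995286676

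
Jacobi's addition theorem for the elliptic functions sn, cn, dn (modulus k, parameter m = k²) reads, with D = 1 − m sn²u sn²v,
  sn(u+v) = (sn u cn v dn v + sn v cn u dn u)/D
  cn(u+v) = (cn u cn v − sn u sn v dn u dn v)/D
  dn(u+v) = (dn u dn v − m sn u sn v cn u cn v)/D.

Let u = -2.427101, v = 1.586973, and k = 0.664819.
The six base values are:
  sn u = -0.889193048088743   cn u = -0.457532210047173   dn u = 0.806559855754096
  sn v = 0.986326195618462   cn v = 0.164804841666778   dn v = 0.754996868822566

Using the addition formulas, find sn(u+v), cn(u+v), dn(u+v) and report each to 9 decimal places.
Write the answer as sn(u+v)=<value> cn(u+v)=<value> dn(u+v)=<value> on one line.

sn(u+v)=-0.719089399 cn(u+v)=0.694917575 dn(u+v)=0.878324843

m = k² = 0.441984302761
D = 1 − m·sn²u·sn²v = 0.6600303892815374
sn(u+v) = (sn u·cn v·dn v + sn v·cn u·dn u)/D = -0.4746208561496977/0.6600303892815374 = -0.7190893993022602
cn(u+v) = (cn u·cn v − sn u·sn v·dn u·dn v)/D = 0.4586667174352918/0.6600303892815374 = 0.6949175748325225
dn(u+v) = (dn u·dn v − m·sn u·sn v·cn u·cn v)/D = 0.5797210879192022/0.6600303892815374 = 0.8783248428155645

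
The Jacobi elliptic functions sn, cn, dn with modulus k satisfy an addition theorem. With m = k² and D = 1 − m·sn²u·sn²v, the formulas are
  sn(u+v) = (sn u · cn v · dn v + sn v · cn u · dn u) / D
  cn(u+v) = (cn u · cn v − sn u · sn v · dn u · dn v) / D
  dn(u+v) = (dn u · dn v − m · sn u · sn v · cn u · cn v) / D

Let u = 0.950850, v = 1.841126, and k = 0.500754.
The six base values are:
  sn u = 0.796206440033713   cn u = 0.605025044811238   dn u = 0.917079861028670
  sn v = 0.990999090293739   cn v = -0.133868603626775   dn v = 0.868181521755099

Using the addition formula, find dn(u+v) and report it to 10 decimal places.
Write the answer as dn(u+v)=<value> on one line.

m = k² = 0.250754568516
D = 1 − m·sn²u·sn²v = 0.8438842435094011
dn(u+v) = (dn u·dn v − m·sn u·sn v·cn u·cn v)/D = 0.812216857348115/0.8438842435094011 = 0.9624742535426503

dn(u+v)=0.9624742535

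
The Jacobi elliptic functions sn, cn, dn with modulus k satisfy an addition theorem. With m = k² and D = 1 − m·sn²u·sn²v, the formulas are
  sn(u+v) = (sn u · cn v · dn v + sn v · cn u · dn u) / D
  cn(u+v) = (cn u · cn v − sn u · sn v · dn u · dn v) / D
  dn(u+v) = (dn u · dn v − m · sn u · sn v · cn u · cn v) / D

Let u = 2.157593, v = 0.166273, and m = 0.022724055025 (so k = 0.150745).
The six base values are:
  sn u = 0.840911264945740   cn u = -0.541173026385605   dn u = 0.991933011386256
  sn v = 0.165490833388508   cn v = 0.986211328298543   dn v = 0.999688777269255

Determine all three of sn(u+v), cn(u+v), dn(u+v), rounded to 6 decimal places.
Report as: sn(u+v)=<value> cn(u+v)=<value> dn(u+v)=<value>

sn(u+v)=0.740547 cn(u+v)=-0.672004 dn(u+v)=0.993749

m = k² = 0.022724055025
D = 1 − m·sn²u·sn²v = 0.9995599175405957
sn(u+v) = (sn u·cn v·dn v + sn v·cn u·dn u)/D = 0.7402214112282887/0.9995599175405957 = 0.7405473131111478
cn(u+v) = (cn u·cn v − sn u·sn v·dn u·dn v)/D = -0.6717084867060735/0.9995599175405957 = -0.6720042239776917
dn(u+v) = (dn u·dn v − m·sn u·sn v·cn u·cn v)/D = 0.9933120802113952/0.9995599175405957 = 0.9937494118966142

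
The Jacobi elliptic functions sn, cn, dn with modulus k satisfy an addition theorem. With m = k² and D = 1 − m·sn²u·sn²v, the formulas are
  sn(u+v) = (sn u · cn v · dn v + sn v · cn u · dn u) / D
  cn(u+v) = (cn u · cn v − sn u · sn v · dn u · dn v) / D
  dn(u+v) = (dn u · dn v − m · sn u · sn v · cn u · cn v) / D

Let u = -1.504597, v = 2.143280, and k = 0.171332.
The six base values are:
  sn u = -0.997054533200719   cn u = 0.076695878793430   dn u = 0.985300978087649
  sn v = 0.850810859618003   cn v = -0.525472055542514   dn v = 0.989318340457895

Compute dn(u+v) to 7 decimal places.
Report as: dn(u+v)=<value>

m = k² = 0.029354654224
D = 1 − m·sn²u·sn²v = 0.9788757721642161
dn(u+v) = (dn u·dn v − m·sn u·sn v·cn u·cn v)/D = 0.9737727518172742/0.9788757721642161 = 0.9947868560117087

dn(u+v)=0.9947869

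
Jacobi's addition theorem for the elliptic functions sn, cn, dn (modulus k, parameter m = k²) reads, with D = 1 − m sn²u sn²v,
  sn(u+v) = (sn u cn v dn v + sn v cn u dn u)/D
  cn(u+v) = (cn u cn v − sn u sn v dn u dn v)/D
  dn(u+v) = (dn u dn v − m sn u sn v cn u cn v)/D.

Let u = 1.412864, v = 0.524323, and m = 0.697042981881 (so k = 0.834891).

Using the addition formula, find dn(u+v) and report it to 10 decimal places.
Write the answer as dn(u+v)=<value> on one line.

sn u = 0.9285679017307663, cn u = 0.3711625679878318, dn u = 0.6316508614187324
sn v = 0.4869480829689553, cn v = 0.8734309156956029, dn v = 0.9136291691135661
m = k² = 0.697042981881
D = 1 − m·sn²u·sn²v = 0.8574877443676421
dn(u+v) = (dn u·dn v − m·sn u·sn v·cn u·cn v)/D = 0.474918717458966/0.8574877443676421 = 0.5538489856892319

dn(u+v)=0.5538489857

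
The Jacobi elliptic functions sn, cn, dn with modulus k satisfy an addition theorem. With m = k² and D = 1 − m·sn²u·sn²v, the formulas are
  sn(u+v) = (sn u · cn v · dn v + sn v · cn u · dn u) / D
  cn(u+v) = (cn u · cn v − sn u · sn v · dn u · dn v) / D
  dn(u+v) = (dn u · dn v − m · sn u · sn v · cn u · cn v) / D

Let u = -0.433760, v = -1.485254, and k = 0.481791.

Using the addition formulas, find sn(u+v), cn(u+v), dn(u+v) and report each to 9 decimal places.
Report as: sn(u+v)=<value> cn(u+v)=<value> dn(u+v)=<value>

sn u = -0.4175297076354767, cn u = 0.9086632727484001, dn u = 0.9795579755577269
sn v = -0.9859961472405228, cn v = 0.1667680953505355, dn v = 0.879962005868125
m = k² = 0.232122567681
D = 1 − m·sn²u·sn²v = 0.9606592563864117
sn(u+v) = (sn u·cn v·dn v + sn v·cn u·dn u)/D = -0.9388960020856774/0.9606592563864117 = -0.977345500856778
cn(u+v) = (cn u·cn v − sn u·sn v·dn u·dn v)/D = -0.2033236438499593/0.9606592563864117 = -0.2116501168320344
dn(u+v) = (dn u·dn v − m·sn u·sn v·cn u·cn v)/D = 0.8474928892243492/0.9606592563864117 = 0.88219926429716

sn(u+v)=-0.977345501 cn(u+v)=-0.211650117 dn(u+v)=0.882199264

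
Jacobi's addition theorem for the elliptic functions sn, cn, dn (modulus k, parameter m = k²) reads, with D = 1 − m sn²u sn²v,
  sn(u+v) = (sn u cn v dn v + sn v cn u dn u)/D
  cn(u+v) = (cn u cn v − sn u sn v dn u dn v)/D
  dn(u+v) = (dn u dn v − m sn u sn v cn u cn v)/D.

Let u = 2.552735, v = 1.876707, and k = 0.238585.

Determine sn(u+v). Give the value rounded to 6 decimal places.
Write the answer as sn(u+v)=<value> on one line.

sn u = 0.591417773117504, cn u = -0.8063653127712852, dn u = 0.9899948625401601
sn v = 0.9624659209139731, cn v = -0.2714025627720152, dn v = 0.9732780149826175
m = k² = 0.056922802225
D = 1 − m·sn²u·sn²v = 0.9815563982159197
sn(u+v) = (sn u·cn v·dn v + sn v·cn u·dn u)/D = -0.92455724687407/0.9815563982159197 = -0.9419298254838423

sn(u+v)=-0.941930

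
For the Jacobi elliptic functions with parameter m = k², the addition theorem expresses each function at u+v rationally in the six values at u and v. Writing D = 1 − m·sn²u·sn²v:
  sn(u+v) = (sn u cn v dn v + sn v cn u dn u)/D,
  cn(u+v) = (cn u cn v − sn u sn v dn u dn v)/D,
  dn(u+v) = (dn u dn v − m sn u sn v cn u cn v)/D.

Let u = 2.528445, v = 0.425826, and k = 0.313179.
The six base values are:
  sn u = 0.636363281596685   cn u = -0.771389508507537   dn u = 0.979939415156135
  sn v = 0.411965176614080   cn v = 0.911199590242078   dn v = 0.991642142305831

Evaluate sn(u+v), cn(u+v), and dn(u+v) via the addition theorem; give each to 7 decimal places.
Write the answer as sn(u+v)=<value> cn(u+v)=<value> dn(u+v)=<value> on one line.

sn(u+v)=0.2653859 cn(u+v)=-0.9641423 dn(u+v)=0.9965401

m = k² = 0.098081086041
D = 1 − m·sn²u·sn²v = 0.9932591214122278
sn(u+v) = (sn u·cn v·dn v + sn v·cn u·dn u)/D = 0.2635969747264496/0.9932591214122278 = 0.2653859089173672
cn(u+v) = (cn u·cn v − sn u·sn v·dn u·dn v)/D = -0.9576431053287306/0.9932591214122278 = -0.9641422713210447
dn(u+v) = (dn u·dn v − m·sn u·sn v·cn u·cn v)/D = 0.9898225489244407/0.9932591214122278 = 0.996540104778599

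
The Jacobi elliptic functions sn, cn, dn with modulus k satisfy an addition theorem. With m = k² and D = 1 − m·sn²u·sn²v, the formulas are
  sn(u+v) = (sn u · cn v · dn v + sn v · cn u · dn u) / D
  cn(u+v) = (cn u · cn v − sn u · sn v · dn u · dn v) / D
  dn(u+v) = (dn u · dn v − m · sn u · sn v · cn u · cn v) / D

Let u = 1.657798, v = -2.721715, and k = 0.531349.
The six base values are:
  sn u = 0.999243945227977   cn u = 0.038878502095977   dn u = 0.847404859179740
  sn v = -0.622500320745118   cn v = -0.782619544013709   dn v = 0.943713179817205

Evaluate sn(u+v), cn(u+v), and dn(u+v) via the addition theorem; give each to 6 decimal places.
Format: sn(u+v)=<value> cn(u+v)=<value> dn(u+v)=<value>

m = k² = 0.282331759801
D = 1 − m·sn²u·sn²v = 0.8907599362237789
sn(u+v) = (sn u·cn v·dn v + sn v·cn u·dn u)/D = -0.7585187710555926/0.8907599362237789 = -0.8515411843410923
cn(u+v) = (cn u·cn v − sn u·sn v·dn u·dn v)/D = 0.4670144943550513/0.8907599362237789 = 0.5242877181195167
dn(u+v) = (dn u·dn v − m·sn u·sn v·cn u·cn v)/D = 0.7943635697806727/0.8907599362237789 = 0.8917818791314731

sn(u+v)=-0.851541 cn(u+v)=0.524288 dn(u+v)=0.891782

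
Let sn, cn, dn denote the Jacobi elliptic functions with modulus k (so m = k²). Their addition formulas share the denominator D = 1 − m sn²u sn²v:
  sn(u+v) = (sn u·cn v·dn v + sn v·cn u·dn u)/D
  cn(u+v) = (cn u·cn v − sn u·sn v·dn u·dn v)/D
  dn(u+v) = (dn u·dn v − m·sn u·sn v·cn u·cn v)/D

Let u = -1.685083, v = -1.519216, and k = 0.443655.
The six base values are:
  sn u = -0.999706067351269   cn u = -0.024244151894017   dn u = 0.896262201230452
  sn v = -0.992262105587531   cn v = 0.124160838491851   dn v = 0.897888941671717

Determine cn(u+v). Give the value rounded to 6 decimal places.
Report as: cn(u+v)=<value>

m = k² = 0.196829759025
D = 1 − m·sn²u·sn²v = 0.8063184604520614
cn(u+v) = (cn u·cn v − sn u·sn v·dn u·dn v)/D = -0.8012923598878076/0.8063184604520614 = -0.9937666061106477

cn(u+v)=-0.993767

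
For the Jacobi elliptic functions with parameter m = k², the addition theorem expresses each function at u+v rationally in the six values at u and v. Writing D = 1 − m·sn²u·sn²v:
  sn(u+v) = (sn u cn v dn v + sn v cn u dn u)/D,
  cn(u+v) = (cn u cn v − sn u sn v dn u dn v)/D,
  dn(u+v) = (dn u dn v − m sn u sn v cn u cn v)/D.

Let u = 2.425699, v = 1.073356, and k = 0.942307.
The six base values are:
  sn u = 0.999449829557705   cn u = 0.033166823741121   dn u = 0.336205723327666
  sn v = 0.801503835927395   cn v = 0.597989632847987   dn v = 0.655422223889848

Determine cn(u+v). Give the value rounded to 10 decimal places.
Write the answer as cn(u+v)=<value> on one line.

m = k² = 0.887942482249
D = 1 − m·sn²u·sn²v = 0.4302057772364289
cn(u+v) = (cn u·cn v − sn u·sn v·dn u·dn v)/D = -0.1566861565578548/0.4302057772364289 = -0.3642121162676635

cn(u+v)=-0.3642121163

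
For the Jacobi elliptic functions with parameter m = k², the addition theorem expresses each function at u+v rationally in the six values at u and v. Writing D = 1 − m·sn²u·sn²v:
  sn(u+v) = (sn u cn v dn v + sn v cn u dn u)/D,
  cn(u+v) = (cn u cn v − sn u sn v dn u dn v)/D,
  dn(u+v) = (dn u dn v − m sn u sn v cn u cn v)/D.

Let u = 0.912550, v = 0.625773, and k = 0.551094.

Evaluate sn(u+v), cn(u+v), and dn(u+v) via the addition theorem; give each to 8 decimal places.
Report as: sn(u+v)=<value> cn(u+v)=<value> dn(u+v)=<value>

sn(u+v)=0.98898676 cn(u+v)=0.14800400 dn(u+v)=0.83842001

sn u = 0.7708420946865239, cn u = 0.6370262671658776, dn u = 0.9052841969292777
sn v = 0.5764292578552547, cn v = 0.8171470557301423, dn v = 0.9482024384392886
m = k² = 0.303704596836
D = 1 − m·sn²u·sn²v = 0.9400382576990048
sn(u+v) = (sn u·cn v·dn v + sn v·cn u·dn u)/D = 0.929685392969827/0.9400382576990048 = 0.9889867623531416
cn(u+v) = (cn u·cn v − sn u·sn v·dn u·dn v)/D = 0.1391294218931387/0.9400382576990048 = 0.1480039995751824
dn(u+v) = (dn u·dn v − m·sn u·sn v·cn u·cn v)/D = 0.7881468826384594/0.9400382576990048 = 0.8384200070406282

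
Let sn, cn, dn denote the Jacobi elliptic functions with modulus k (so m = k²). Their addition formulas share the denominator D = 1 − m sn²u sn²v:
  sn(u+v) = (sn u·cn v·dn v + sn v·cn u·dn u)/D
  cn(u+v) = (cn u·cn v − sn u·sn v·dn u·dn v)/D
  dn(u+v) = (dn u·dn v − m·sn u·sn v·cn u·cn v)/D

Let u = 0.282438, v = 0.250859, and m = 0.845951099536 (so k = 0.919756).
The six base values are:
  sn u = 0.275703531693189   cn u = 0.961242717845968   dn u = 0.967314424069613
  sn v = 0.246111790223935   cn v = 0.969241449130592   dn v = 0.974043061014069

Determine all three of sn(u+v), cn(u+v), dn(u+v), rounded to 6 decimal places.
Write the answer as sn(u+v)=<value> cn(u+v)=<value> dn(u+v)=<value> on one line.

sn(u+v)=0.491040 cn(u+v)=0.871137 dn(u+v)=0.892202

m = k² = 0.845951099536
D = 1 − m·sn²u·sn²v = 0.996105113944734
sn(u+v) = (sn u·cn v·dn v + sn v·cn u·dn u)/D = 0.4891276278834947/0.996105113944734 = 0.4910401734074748
cn(u+v) = (cn u·cn v − sn u·sn v·dn u·dn v)/D = 0.867743949369811/0.996105113944734 = 0.8711369284446373
dn(u+v) = (dn u·dn v − m·sn u·sn v·cn u·cn v)/D = 0.8887266844759422/0.996105113944734 = 0.8922017084687416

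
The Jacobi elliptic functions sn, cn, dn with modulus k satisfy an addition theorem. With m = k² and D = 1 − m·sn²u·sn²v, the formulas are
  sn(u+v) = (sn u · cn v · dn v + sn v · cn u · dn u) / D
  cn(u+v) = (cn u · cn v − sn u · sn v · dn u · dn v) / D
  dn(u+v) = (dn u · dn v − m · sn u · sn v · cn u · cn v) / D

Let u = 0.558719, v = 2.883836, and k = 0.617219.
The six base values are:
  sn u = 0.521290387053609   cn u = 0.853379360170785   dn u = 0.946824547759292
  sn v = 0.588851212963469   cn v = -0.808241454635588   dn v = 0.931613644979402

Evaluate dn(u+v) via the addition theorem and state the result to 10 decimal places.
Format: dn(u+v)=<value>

m = k² = 0.380959293961
D = 1 − m·sn²u·sn²v = 0.9641037439995908
dn(u+v) = (dn u·dn v − m·sn u·sn v·cn u·cn v)/D = 0.9627326069680882/0.9641037439995908 = 0.998577811734436

dn(u+v)=0.9985778117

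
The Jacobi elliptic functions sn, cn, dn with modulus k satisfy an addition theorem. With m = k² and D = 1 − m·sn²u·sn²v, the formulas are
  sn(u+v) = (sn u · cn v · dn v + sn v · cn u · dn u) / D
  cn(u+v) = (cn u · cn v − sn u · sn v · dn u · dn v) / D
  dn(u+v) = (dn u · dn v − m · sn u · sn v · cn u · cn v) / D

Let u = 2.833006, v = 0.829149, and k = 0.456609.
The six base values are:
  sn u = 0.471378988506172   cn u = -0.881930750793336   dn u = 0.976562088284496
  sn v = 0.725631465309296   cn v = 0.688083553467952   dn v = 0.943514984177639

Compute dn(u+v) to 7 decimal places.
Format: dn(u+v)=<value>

dn(u+v)=0.9887969

m = k² = 0.208491778881
D = 1 − m·sn²u·sn²v = 0.9756072037403541
dn(u+v) = (dn u·dn v − m·sn u·sn v·cn u·cn v)/D = 0.9646773431931389/0.9756072037403541 = 0.9887968636298384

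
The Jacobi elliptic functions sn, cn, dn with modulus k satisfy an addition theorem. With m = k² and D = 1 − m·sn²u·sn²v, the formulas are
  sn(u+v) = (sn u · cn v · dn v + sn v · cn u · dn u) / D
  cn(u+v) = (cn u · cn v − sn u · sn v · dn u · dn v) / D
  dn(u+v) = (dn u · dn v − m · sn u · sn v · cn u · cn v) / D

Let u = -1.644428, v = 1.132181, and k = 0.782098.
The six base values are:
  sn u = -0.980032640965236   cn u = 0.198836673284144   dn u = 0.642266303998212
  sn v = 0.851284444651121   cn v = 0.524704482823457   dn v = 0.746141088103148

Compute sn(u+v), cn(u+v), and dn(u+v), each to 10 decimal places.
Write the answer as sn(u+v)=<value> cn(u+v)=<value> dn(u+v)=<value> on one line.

sn(u+v)=-0.4788353681 cn(u+v)=0.8779047159 dn(u+v)=0.9272284553

m = k² = 0.611677281604
D = 1 − m·sn²u·sn²v = 0.5742517935652675
sn(u+v) = (sn u·cn v·dn v + sn v·cn u·dn u)/D = -0.2749720689530644/0.5742517935652675 = -0.4788353680985273
cn(u+v) = (cn u·cn v − sn u·sn v·dn u·dn v)/D = 0.5041383577041107/0.5742517935652675 = 0.8779047159333112
dn(u+v) = (dn u·dn v − m·sn u·sn v·cn u·cn v)/D = 0.5324626035199113/0.5742517935652675 = 0.9272284553333195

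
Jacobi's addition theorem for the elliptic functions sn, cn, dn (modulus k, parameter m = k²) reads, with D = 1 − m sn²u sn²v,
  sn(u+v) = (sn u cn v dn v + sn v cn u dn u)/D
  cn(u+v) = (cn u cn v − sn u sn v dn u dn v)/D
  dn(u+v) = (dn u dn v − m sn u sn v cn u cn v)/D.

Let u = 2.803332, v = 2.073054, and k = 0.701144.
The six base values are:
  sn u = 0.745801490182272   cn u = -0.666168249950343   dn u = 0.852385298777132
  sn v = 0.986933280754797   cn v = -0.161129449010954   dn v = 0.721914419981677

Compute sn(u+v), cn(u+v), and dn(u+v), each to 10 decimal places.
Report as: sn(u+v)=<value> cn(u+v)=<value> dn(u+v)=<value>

sn(u+v)=-0.8821051558 cn(u+v)=-0.4710525386 dn(u+v)=0.7857983861

m = k² = 0.491602908736
D = 1 − m·sn²u·sn²v = 0.7336599199676842
sn(u+v) = (sn u·cn v·dn v + sn v·cn u·dn u)/D = -0.6471651980083771/0.7336599199676842 = -0.8821051558014551
cn(u+v) = (cn u·cn v − sn u·sn v·dn u·dn v)/D = -0.345592367759716/0.7336599199676842 = -0.4710525385861864
dn(u+v) = (dn u·dn v − m·sn u·sn v·cn u·cn v)/D = 0.5765087810527709/0.7336599199676842 = 0.7857983860944245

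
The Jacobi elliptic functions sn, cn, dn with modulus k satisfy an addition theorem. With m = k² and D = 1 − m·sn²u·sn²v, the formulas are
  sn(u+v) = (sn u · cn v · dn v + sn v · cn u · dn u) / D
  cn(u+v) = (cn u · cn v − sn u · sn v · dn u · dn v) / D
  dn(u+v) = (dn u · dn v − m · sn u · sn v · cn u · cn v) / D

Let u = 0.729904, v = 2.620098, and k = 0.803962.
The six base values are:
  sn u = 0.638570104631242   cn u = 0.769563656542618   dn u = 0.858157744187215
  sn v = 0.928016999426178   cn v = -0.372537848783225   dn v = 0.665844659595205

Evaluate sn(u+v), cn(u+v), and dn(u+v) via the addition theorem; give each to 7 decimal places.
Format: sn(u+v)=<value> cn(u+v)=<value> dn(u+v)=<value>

sn(u+v)=0.5879201 cn(u+v)=-0.8089190 dn(u+v)=0.8812420

m = k² = 0.646354897444
D = 1 − m·sn²u·sn²v = 0.7730134768551966
sn(u+v) = (sn u·cn v·dn v + sn v·cn u·dn u)/D = 0.4544701263568361/0.7730134768551966 = 0.5879200556835426
cn(u+v) = (cn u·cn v − sn u·sn v·dn u·dn v)/D = -0.6253053171443219/0.7730134768551966 = -0.8089190368170724
dn(u+v) = (dn u·dn v − m·sn u·sn v·cn u·cn v)/D = 0.6812119302595822/0.7730134768551966 = 0.8812419843324272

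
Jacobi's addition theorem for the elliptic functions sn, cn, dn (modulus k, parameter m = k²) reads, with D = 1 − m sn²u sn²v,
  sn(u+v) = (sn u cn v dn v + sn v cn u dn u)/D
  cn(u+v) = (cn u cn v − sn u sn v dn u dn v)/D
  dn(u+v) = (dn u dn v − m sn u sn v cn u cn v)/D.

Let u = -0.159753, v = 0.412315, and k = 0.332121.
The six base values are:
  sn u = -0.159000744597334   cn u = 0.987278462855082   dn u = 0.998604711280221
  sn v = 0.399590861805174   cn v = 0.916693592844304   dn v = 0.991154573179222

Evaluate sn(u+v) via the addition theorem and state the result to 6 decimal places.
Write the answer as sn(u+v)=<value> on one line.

sn(u+v)=0.249602

m = k² = 0.110304358641
D = 1 − m·sn²u·sn²v = 0.9995547313840032
sn(u+v) = (sn u·cn v·dn v + sn v·cn u·dn u)/D = 0.2494913010530374/0.9995547313840032 = 0.2496024411865739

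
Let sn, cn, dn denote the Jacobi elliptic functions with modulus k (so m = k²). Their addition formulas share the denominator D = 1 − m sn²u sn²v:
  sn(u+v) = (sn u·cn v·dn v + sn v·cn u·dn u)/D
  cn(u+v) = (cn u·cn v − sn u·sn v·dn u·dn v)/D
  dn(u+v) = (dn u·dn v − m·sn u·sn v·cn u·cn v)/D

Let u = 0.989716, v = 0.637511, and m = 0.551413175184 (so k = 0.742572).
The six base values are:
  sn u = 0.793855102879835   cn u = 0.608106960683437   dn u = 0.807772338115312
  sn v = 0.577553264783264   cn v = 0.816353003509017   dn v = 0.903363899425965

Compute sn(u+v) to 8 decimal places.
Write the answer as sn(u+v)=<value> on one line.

sn(u+v)=0.98309730

m = k² = 0.551413175184
D = 1 − m·sn²u·sn²v = 0.8840839144914056
sn(u+v) = (sn u·cn v·dn v + sn v·cn u·dn u)/D = 0.8691405102557463/0.8840839144914056 = 0.9830973010698245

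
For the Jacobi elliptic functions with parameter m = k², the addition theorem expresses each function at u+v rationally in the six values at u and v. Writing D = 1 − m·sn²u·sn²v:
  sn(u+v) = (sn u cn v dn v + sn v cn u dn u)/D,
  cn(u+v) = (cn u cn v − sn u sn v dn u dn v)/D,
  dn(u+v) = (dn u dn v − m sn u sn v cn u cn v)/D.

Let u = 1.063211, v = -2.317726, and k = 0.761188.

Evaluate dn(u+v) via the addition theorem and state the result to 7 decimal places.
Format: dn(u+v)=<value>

dn(u+v)=0.7298258

sn u = 0.8256631589223101, cn u = 0.5641634054052355, dn u = 0.7778217950045855
sn v = -0.967289056854945, cn v = -0.2536767243731104, dn v = 0.6766673996141738
m = k² = 0.579407171344
D = 1 − m·sn²u·sn²v = 0.6304253035376366
dn(u+v) = (dn u·dn v − m·sn u·sn v·cn u·cn v)/D = 0.4601006428421425/0.6304253035376366 = 0.7298257862752083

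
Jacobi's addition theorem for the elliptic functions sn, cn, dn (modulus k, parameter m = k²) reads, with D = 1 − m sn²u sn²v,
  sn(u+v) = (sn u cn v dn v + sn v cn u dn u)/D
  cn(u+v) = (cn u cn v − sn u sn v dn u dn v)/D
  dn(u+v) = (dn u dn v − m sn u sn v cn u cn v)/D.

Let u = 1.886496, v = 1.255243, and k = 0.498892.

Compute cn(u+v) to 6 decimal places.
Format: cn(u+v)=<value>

sn u = 0.9847630675502395, cn u = -0.173901411118606, dn u = 0.8709958248208964
sn v = 0.9303720311309337, cn v = 0.366616807701585, dn v = 0.8857539073190237
m = k² = 0.248893227664
D = 1 − m·sn²u·sn²v = 0.7910752568227686
cn(u+v) = (cn u·cn v − sn u·sn v·dn u·dn v)/D = -0.7705893705382969/0.7910752568227686 = -0.9741037453670968

cn(u+v)=-0.974104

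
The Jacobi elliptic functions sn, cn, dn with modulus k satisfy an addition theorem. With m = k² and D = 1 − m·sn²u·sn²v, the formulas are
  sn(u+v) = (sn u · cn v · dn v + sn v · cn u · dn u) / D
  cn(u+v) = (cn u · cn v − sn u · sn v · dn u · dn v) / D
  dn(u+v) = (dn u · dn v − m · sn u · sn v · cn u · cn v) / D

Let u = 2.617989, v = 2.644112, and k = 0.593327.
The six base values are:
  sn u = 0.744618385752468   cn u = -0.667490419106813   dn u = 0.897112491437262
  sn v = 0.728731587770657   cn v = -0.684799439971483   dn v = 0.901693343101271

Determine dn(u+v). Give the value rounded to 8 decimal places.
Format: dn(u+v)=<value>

m = k² = 0.352036928929
D = 1 − m·sn²u·sn²v = 0.8963448404623438
dn(u+v) = (dn u·dn v − m·sn u·sn v·cn u·cn v)/D = 0.7216035221962153/0.8963448404623438 = 0.8050512365575785

dn(u+v)=0.80505124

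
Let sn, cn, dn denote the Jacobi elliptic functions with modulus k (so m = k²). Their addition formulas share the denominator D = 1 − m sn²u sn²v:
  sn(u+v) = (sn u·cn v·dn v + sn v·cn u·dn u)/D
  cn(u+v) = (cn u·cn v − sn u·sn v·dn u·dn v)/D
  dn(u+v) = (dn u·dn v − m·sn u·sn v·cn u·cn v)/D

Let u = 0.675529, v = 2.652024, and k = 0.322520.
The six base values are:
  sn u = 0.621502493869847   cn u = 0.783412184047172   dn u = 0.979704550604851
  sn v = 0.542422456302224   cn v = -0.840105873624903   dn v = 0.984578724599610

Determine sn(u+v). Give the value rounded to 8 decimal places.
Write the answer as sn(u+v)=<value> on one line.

m = k² = 0.1040191504
D = 1 − m·sn²u·sn²v = 0.9881784513016249
sn(u+v) = (sn u·cn v·dn v + sn v·cn u·dn u)/D = -0.09776001192881636/0.9881784513016249 = -0.09892951197230343

sn(u+v)=-0.09892951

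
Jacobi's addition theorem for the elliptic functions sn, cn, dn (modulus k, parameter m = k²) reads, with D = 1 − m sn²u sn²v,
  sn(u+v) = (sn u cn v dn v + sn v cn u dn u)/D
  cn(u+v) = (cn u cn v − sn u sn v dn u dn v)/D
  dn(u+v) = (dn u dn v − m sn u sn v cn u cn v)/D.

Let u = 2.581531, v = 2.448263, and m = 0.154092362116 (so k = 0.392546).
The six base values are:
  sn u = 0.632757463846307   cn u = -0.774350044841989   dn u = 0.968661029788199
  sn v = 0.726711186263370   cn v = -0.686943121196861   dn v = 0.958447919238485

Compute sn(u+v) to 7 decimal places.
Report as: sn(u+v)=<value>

sn(u+v)=-0.9940901

m = k² = 0.154092362116
D = 1 − m·sn²u·sn²v = 0.9674178786637886
sn(u+v) = (sn u·cn v·dn v + sn v·cn u·dn u)/D = -0.9617005085732798/0.9674178786637886 = -0.9940900719155556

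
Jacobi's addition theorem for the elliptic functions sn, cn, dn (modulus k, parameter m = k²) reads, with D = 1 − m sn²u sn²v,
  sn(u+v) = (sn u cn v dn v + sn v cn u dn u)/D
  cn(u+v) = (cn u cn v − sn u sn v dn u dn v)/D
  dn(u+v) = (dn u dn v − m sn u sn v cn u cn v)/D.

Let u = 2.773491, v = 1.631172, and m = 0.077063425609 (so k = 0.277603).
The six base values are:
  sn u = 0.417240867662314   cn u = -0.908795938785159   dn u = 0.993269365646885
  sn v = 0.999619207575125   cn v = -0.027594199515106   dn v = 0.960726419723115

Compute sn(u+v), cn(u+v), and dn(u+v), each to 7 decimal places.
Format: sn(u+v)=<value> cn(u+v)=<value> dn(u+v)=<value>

sn(u+v)=-0.9258078 cn(u+v)=-0.3779945 dn(u+v)=0.9664095

m = k² = 0.077063425609
D = 1 − m·sn²u·sn²v = 0.9865942481846268
sn(u+v) = (sn u·cn v·dn v + sn v·cn u·dn u)/D = -0.9133966864504414/0.9865942481846268 = -0.9258078365357675
cn(u+v) = (cn u·cn v − sn u·sn v·dn u·dn v)/D = -0.3729272096969368/0.9865942481846268 = -0.3779945102894507
dn(u+v) = (dn u·dn v − m·sn u·sn v·cn u·cn v)/D = 0.9534540864416066/0.9865942481846268 = 0.9664095327902028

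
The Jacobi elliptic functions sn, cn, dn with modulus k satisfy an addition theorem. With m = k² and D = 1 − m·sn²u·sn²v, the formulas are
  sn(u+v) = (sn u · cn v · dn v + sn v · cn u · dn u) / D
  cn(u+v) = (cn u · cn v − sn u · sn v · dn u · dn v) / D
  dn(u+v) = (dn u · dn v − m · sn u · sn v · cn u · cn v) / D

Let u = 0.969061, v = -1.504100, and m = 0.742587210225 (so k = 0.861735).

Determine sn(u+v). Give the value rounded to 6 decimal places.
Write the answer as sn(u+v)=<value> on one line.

sn u = 0.7687400025342195, cn u = 0.6395614188674049, dn u = 0.7491059854623455
sn v = -0.9425324748706415, cn v = 0.3341145519342484, dn v = 0.5833606788518166
m = k² = 0.742587210225
D = 1 − m·sn²u·sn²v = 0.6101486234377508
sn(u+v) = (sn u·cn v·dn v + sn v·cn u·dn u)/D = -0.3017320671366061/0.6101486234377508 = -0.4945222451483409

sn(u+v)=-0.494522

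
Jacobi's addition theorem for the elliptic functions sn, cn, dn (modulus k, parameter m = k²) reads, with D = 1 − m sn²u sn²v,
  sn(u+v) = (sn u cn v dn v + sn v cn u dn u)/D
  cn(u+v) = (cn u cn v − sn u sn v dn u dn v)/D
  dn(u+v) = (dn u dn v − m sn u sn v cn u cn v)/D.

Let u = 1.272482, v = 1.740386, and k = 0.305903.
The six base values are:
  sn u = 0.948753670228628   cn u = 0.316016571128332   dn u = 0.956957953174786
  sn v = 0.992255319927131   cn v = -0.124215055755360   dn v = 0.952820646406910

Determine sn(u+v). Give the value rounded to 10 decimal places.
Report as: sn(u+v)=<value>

m = k² = 0.093576645409
D = 1 − m·sn²u·sn²v = 0.9170681635998398
sn(u+v) = (sn u·cn v·dn v + sn v·cn u·dn u)/D = 0.1877830396899962/0.9170681635998398 = 0.2047645389333729

sn(u+v)=0.2047645389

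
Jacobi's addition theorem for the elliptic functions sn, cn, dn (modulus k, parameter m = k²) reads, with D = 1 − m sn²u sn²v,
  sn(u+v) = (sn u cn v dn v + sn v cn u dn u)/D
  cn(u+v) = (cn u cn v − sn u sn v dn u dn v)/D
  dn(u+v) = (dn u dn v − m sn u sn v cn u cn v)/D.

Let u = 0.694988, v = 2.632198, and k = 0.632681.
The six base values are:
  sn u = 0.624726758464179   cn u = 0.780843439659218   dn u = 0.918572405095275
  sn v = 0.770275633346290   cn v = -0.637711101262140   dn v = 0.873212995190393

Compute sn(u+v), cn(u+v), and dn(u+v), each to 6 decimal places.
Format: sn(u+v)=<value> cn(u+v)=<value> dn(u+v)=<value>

m = k² = 0.400285247761
D = 1 − m·sn²u·sn²v = 0.9073080282521162
sn(u+v) = (sn u·cn v·dn v + sn v·cn u·dn u)/D = 0.2046049967521267/0.9073080282521162 = 0.2255077552287155
cn(u+v) = (cn u·cn v − sn u·sn v·dn u·dn v)/D = -0.8839370189299717/0.9073080282521162 = -0.9742413727263412
dn(u+v) = (dn u·dn v − m·sn u·sn v·cn u·cn v)/D = 0.8980259655861627/0.9073080282521162 = 0.9897696676575927

sn(u+v)=0.225508 cn(u+v)=-0.974241 dn(u+v)=0.989770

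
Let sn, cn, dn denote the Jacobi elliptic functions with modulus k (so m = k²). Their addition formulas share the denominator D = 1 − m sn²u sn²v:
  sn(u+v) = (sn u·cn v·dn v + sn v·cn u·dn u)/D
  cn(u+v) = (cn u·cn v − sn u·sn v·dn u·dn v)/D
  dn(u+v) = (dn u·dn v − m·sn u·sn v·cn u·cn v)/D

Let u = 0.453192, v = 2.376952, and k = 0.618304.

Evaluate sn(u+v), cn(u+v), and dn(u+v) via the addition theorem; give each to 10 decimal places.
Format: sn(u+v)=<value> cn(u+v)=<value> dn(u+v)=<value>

sn(u+v)=0.6295560183 cn(u+v)=-0.7769550951 dn(u+v)=0.9211291899

sn u = 0.4327300495765397, cn u = 0.9015235461115175, dn u = 0.9635415564702645
sn v = 0.8815747742118727, cn v = -0.4720444020145623, dn v = 0.838383250896201
m = k² = 0.382299836416
D = 1 − m·sn²u·sn²v = 0.9443639190597804
sn(u+v) = (sn u·cn v·dn v + sn v·cn u·dn u)/D = 0.5945299887315104/0.9443639190597804 = 0.6295560183233507
cn(u+v) = (cn u·cn v − sn u·sn v·dn u·dn v)/D = -0.7337283585366301/0.9443639190597804 = -0.7769550950942075
dn(u+v) = (dn u·dn v − m·sn u·sn v·cn u·cn v)/D = 0.8698811717732761/0.9443639190597804 = 0.9211291899412462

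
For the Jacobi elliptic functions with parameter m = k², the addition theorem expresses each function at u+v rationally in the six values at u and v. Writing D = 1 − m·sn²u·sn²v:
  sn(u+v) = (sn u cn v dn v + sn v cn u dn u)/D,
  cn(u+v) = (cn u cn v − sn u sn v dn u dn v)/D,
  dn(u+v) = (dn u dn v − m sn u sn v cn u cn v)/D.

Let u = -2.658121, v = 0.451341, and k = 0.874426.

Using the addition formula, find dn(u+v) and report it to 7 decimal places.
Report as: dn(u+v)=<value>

dn(u+v)=0.4852589

sn u = -0.972087384478786, cn u = -0.234619089029842, dn u = 0.5267528624658335
sn v = 0.4260889975727602, cn v = 0.9046812511307175, dn v = 0.9279987533433258
m = k² = 0.764620829476
D = 1 − m·sn²u·sn²v = 0.8688230953408531
dn(u+v) = (dn u·dn v − m·sn u·sn v·cn u·cn v)/D = 0.4216041147890903/0.8688230953408531 = 0.4852588715124893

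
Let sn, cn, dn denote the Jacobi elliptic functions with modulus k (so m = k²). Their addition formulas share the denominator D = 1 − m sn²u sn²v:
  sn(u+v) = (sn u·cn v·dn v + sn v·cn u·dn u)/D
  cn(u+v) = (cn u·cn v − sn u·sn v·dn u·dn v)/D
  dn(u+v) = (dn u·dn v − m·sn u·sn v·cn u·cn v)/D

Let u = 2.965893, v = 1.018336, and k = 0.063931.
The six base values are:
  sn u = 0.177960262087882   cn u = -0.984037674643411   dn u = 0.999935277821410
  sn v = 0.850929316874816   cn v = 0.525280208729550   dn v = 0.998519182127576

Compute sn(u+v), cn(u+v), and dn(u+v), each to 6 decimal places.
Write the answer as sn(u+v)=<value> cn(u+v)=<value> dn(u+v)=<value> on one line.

sn(u+v)=-0.744021 cn(u+v)=-0.668156 dn(u+v)=0.998868

m = k² = 0.004087172761
D = 1 − m·sn²u·sn²v = 0.9999062748720871
sn(u+v) = (sn u·cn v·dn v + sn v·cn u·dn u)/D = -0.7439517331374417/0.9999062748720871 = -0.7440214666445728
cn(u+v) = (cn u·cn v − sn u·sn v·dn u·dn v)/D = -0.668093090287851/0.9999062748720871 = -0.6681557132675427
dn(u+v) = (dn u·dn v − m·sn u·sn v·cn u·cn v)/D = 0.998774476447425/0.9999062748720871 = 0.9988680954874426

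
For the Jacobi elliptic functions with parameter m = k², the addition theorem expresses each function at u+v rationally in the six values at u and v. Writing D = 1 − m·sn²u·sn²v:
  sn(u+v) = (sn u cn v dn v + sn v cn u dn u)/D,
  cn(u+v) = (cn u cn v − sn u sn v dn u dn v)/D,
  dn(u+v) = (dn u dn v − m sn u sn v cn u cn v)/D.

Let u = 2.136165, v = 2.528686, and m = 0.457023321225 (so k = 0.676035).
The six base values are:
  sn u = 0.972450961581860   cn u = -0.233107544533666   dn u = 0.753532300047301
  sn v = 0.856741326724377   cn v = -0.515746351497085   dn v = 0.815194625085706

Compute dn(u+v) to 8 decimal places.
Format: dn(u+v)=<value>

m = k² = 0.457023321225
D = 1 − m·sn²u·sn²v = 0.6827707567012743
dn(u+v) = (dn u·dn v − m·sn u·sn v·cn u·cn v)/D = 0.5684983801667757/0.6827707567012743 = 0.8326343426209524

dn(u+v)=0.83263434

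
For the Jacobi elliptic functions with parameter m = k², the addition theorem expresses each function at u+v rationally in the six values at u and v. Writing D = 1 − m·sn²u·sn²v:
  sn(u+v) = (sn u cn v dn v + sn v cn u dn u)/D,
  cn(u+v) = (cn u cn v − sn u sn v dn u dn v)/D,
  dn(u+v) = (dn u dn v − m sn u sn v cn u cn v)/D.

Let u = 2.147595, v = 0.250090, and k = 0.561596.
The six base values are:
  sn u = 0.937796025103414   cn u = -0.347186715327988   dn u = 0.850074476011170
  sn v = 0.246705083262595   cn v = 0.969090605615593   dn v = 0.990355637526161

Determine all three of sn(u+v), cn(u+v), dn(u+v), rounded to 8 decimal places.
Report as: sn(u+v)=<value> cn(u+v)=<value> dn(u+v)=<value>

m = k² = 0.315390067216
D = 1 − m·sn²u·sn²v = 0.9831181132300289
sn(u+v) = (sn u·cn v·dn v + sn v·cn u·dn u)/D = 0.827233233970573/0.9831181132300289 = 0.8414383000763794
cn(u+v) = (cn u·cn v − sn u·sn v·dn u·dn v)/D = -0.5312310242969241/0.9831181132300289 = -0.540353205935315
dn(u+v) = (dn u·dn v − m·sn u·sn v·cn u·cn v)/D = 0.8664266422591941/0.9831181132300289 = 0.8813047289023638

sn(u+v)=0.84143830 cn(u+v)=-0.54035321 dn(u+v)=0.88130473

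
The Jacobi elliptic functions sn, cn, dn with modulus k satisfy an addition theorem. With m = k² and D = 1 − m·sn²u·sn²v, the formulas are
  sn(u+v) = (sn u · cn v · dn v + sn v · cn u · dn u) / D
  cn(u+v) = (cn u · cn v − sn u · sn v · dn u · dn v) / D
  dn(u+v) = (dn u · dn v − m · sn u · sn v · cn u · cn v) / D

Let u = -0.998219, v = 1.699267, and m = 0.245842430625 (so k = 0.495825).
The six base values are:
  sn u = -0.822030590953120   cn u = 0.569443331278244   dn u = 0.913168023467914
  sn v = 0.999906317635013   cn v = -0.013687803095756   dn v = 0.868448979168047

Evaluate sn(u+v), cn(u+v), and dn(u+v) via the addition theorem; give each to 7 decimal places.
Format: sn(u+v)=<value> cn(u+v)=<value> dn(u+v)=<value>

sn(u+v)=0.6352271 cn(u+v)=0.7723254 dn(u+v)=0.9491044

m = k² = 0.245842430625
D = 1 − m·sn²u·sn²v = 0.8339069634348787
sn(u+v) = (sn u·cn v·dn v + sn v·cn u·dn u)/D = 0.5297203347399746/0.8339069634348787 = 0.6352271391979345
cn(u+v) = (cn u·cn v − sn u·sn v·dn u·dn v)/D = 0.6440475064994425/0.8339069634348787 = 0.7723253729008312
dn(u+v) = (dn u·dn v − m·sn u·sn v·cn u·cn v)/D = 0.7914648093738287/0.8339069634348787 = 0.9491044493905771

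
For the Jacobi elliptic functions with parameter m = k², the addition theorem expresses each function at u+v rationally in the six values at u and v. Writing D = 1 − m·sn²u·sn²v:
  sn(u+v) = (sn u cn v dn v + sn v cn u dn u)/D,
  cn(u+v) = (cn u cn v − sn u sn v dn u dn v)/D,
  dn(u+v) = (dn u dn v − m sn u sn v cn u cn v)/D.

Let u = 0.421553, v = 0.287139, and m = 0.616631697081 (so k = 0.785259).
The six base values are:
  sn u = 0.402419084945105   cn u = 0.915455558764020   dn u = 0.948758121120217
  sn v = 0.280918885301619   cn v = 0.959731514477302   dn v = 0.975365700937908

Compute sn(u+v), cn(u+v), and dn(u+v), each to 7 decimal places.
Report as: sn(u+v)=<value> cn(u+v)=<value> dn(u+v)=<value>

sn(u+v)=0.6256212 cn(u+v)=0.7801270 dn(u+v)=0.8710047

m = k² = 0.616631697081
D = 1 − m·sn²u·sn²v = 0.9921196617990152
sn(u+v) = (sn u·cn v·dn v + sn v·cn u·dn u)/D = 0.6206911047364444/0.9921196617990152 = 0.6256212114685262
cn(u+v) = (cn u·cn v − sn u·sn v·dn u·dn v)/D = 0.7739793122747175/0.9921196617990152 = 0.7801269766907523
dn(u+v) = (dn u·dn v − m·sn u·sn v·cn u·cn v)/D = 0.8641408853096941/0.9921196617990152 = 0.8710046968958799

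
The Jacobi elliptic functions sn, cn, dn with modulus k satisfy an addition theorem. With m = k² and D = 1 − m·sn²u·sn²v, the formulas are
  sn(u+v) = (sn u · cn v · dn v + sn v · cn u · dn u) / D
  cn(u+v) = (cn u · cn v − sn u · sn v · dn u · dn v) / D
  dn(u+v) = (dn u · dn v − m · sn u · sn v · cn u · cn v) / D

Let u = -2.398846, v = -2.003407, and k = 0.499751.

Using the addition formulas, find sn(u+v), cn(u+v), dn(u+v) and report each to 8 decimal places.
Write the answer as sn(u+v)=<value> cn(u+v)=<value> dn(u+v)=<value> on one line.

sn(u+v)=0.83837105 cn(u+v)=-0.54509998 dn(u+v)=0.90799695

sn u = -0.8080571843995885, cn u = -0.5891040542554511, dn u = 0.9148351995567308
sn v = -0.9620434775465402, cn v = -0.2728962207692875, dn v = 0.876840057153766
m = k² = 0.249751062001
D = 1 − m·sn²u·sn²v = 0.8490681363876082
sn(u+v) = (sn u·cn v·dn v + sn v·cn u·dn u)/D = 0.7118341421743807/0.8490681363876082 = 0.8383710466428588
cn(u+v) = (cn u·cn v − sn u·sn v·dn u·dn v)/D = -0.4628270241284422/0.8490681363876082 = -0.5450999799586838
dn(u+v) = (dn u·dn v − m·sn u·sn v·cn u·cn v)/D = 0.7709512809345959/0.8490681363876082 = 0.9079969532417464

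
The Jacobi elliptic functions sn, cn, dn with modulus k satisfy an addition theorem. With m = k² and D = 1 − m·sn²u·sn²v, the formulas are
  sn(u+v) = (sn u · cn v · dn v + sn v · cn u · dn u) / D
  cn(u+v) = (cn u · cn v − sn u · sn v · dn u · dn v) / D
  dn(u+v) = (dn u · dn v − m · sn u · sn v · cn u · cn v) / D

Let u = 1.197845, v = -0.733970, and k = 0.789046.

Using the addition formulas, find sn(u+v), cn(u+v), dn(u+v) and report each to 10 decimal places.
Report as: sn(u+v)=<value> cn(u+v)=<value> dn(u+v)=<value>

sn(u+v)=0.4385718083 cn(u+v)=0.8986961494 dn(u+v)=0.9382148432

sn u = 0.8745548500385992, cn u = 0.4849266071004594, dn u = 0.7237483453123039
sn v = -0.6423056026504851, cn v = 0.7664486367681771, dn v = 0.8620585684922286
m = k² = 0.622593590116
D = 1 − m·sn²u·sn²v = 0.8035454142349215
sn(u+v) = (sn u·cn v·dn v + sn v·cn u·dn u)/D = 0.352412365401557/0.8035454142349215 = 0.4385718083365567
cn(u+v) = (cn u·cn v − sn u·sn v·dn u·dn v)/D = 0.7221431696347/0.8035454142349215 = 0.8986961493922196
dn(u+v) = (dn u·dn v − m·sn u·sn v·cn u·cn v)/D = 0.7538982348406795/0.8035454142349215 = 0.9382148432251181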